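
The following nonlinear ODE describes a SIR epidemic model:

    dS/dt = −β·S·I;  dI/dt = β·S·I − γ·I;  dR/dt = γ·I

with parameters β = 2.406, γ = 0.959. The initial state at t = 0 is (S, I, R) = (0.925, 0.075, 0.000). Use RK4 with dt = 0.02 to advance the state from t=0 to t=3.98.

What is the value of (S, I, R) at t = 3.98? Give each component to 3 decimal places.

(S, I, R) = (0.145, 0.116, 0.739)

t=0.000: state=(0.925, 0.075, 0.000)
step 1 (dt=0.02): k1=(-0.167, 0.095, 0.072), k2=(-0.169, 0.096, 0.073), k3=(-0.169, 0.096, 0.073), k4=(-0.171, 0.097, 0.074); state += dt/6·(k1+2k2+2k3+k4)
t=0.020: state=(0.922, 0.077, 0.001)
t=0.040: state=(0.918, 0.079, 0.003)
t=0.060: state=(0.915, 0.081, 0.004)
continuing one RK4 step at a time; state shown every 10 steps (Δt=0.2):
t=0.200: state=(0.888, 0.096, 0.016)
t=0.400: state=(0.843, 0.120, 0.037)
t=0.600: state=(0.791, 0.147, 0.063)
t=0.800: state=(0.732, 0.175, 0.093)
t=1.000: state=(0.668, 0.202, 0.130)
t=1.200: state=(0.603, 0.227, 0.171)
t=1.400: state=(0.538, 0.246, 0.216)
t=1.600: state=(0.476, 0.259, 0.265)
t=1.800: state=(0.420, 0.265, 0.315)
t=2.000: state=(0.369, 0.265, 0.366)
t=2.200: state=(0.326, 0.258, 0.416)
t=2.400: state=(0.288, 0.247, 0.465)
t=2.600: state=(0.257, 0.232, 0.511)
t=2.800: state=(0.231, 0.216, 0.554)
t=3.000: state=(0.209, 0.198, 0.593)
t=3.200: state=(0.191, 0.180, 0.630)
t=3.400: state=(0.176, 0.162, 0.662)
t=3.600: state=(0.163, 0.145, 0.692)
t=3.800: state=(0.153, 0.129, 0.718)
t=3.980: state=(0.145, 0.116, 0.739)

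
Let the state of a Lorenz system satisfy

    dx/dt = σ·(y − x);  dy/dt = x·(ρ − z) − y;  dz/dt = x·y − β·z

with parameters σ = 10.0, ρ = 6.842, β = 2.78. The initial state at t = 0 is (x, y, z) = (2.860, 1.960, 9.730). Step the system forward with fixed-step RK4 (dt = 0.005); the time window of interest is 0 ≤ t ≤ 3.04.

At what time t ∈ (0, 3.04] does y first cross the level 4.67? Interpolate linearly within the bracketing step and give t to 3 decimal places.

t = 0.891

t=0.000: state=(2.860, 1.960, 9.730)
step 1 (dt=0.005): k1=(-9.000, -10.220, -21.444), k2=(-9.030, -9.977, -21.411), k3=(-9.024, -9.978, -21.410), k4=(-9.048, -9.738, -21.375); state += dt/6·(k1+2k2+2k3+k4)
t=0.005: state=(2.815, 1.910, 9.623)
t=0.010: state=(2.770, 1.863, 9.516)
t=0.015: state=(2.724, 1.817, 9.410)
continuing one RK4 step at a time; state shown every 20 steps (Δt=0.1):
t=0.100: state=(2.026, 1.338, 7.703)
t=0.200: state=(1.528, 1.208, 6.022)
t=0.300: state=(1.350, 1.295, 4.714)
t=0.400: state=(1.390, 1.514, 3.735)
t=0.500: state=(1.589, 1.861, 3.047)
t=0.600: state=(1.935, 2.357, 2.632)
t=0.700: state=(2.438, 3.024, 2.509)
t=0.800: state=(3.106, 3.852, 2.739)
t=0.890: state=(3.825, 4.663, 3.319)
next step: t=0.895: state=(3.867, 4.707, 3.362) — y has crossed 4.67
linear interpolation between t=0.890 (4.66302) and t=0.895 (4.70693) → t≈0.891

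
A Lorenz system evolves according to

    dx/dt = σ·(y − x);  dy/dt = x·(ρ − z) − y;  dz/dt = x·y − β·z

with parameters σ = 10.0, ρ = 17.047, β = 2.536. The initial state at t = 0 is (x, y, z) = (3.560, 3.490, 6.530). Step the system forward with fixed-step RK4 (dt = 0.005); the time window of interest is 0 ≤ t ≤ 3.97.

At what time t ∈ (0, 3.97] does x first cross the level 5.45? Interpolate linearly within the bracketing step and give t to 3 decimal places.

t=0.000: state=(3.560, 3.490, 6.530)
step 1 (dt=0.005): k1=(-0.700, 33.951, -4.136), k2=(0.166, 33.884, -3.814), k3=(0.143, 33.904, -3.808), k4=(0.988, 33.856, -3.481); state += dt/6·(k1+2k2+2k3+k4)
t=0.005: state=(3.561, 3.659, 6.511)
t=0.010: state=(3.570, 3.829, 6.495)
t=0.015: state=(3.587, 3.998, 6.483)
t=0.125: state=(5.449, 8.199, 7.515)
next step: t=0.130: state=(5.588, 8.418, 7.649) — x has crossed 5.45
linear interpolation between t=0.125 (5.44881) and t=0.130 (5.58831) → t≈0.125

t = 0.125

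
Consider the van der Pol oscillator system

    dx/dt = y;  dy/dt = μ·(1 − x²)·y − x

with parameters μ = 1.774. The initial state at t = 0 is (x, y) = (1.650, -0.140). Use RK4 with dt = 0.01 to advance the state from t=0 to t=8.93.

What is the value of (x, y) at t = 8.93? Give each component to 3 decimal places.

(x, y) = (0.612, -1.444)

t=0.000: state=(1.650, -0.140)
step 1 (dt=0.01): k1=(-0.140, -1.222), k2=(-0.146, -1.203), k3=(-0.146, -1.204), k4=(-0.152, -1.185); state += dt/6·(k1+2k2+2k3+k4)
t=0.010: state=(1.649, -0.152)
t=0.020: state=(1.647, -0.164)
t=0.030: state=(1.645, -0.175)
continuing one RK4 step at a time; state shown every 50 steps (Δt=0.5):
t=0.500: state=(1.478, -0.487)
t=1.000: state=(1.175, -0.743)
t=1.500: state=(0.685, -1.320)
t=2.000: state=(-0.345, -3.053)
t=2.500: state=(-1.829, -1.513)
t=3.000: state=(-1.991, 0.234)
t=3.500: state=(-1.822, 0.400)
t=4.000: state=(-1.599, 0.495)
t=4.500: state=(-1.315, 0.658)
t=5.000: state=(-0.906, 1.042)
t=5.500: state=(-0.144, 2.243)
t=6.000: state=(1.410, 3.048)
t=6.500: state=(2.018, 0.000)
t=7.000: state=(1.894, -0.364)
t=7.500: state=(1.689, -0.455)
t=8.000: state=(1.433, -0.583)
t=8.500: state=(1.084, -0.850)
t=8.930: state=(0.612, -1.444)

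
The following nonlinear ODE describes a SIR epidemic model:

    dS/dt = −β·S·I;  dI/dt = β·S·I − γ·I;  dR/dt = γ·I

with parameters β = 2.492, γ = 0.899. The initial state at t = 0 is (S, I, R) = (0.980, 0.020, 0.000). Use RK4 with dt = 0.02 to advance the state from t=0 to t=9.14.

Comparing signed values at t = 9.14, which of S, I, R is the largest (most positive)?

t=0.000: state=(0.980, 0.020, 0.000)
step 1 (dt=0.02): k1=(-0.049, 0.031, 0.018), k2=(-0.050, 0.031, 0.018), k3=(-0.050, 0.031, 0.018), k4=(-0.050, 0.032, 0.019); state += dt/6·(k1+2k2+2k3+k4)
t=0.020: state=(0.979, 0.021, 0.000)
t=0.040: state=(0.978, 0.021, 0.001)
t=0.060: state=(0.977, 0.022, 0.001)
continuing one RK4 step at a time; state shown every 25 steps (Δt=0.5):
t=0.500: state=(0.944, 0.042, 0.013)
t=1.000: state=(0.875, 0.084, 0.041)
t=1.500: state=(0.758, 0.150, 0.093)
t=2.000: state=(0.600, 0.223, 0.177)
t=2.500: state=(0.439, 0.271, 0.289)
t=3.000: state=(0.311, 0.275, 0.414)
t=3.500: state=(0.225, 0.244, 0.531)
t=4.000: state=(0.170, 0.199, 0.631)
t=4.500: state=(0.137, 0.153, 0.710)
t=5.000: state=(0.116, 0.114, 0.770)
t=5.500: state=(0.103, 0.083, 0.814)
t=6.000: state=(0.094, 0.060, 0.846)
t=6.500: state=(0.088, 0.043, 0.869)
t=7.000: state=(0.084, 0.031, 0.885)
t=7.500: state=(0.082, 0.022, 0.897)
t=8.000: state=(0.080, 0.015, 0.905)
t=8.500: state=(0.078, 0.011, 0.911)
t=9.000: state=(0.078, 0.008, 0.915)
t=9.140: state=(0.077, 0.007, 0.916)
compare at T: S=0.077, I=0.007, R=0.916

largest component: R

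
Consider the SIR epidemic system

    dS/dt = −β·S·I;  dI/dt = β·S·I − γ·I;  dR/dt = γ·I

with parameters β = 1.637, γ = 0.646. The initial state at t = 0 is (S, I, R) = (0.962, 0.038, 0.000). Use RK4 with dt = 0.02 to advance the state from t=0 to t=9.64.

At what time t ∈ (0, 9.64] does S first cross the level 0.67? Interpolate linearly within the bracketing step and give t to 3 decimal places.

t = 2.166

t=0.000: state=(0.962, 0.038, 0.000)
step 1 (dt=0.02): k1=(-0.060, 0.035, 0.025), k2=(-0.060, 0.036, 0.025), k3=(-0.060, 0.036, 0.025), k4=(-0.061, 0.036, 0.025); state += dt/6·(k1+2k2+2k3+k4)
t=0.020: state=(0.961, 0.039, 0.000)
t=0.040: state=(0.960, 0.039, 0.001)
t=0.060: state=(0.958, 0.040, 0.002)
continuing one RK4 step at a time; state shown every 25 steps (Δt=0.5):
t=0.500: state=(0.925, 0.060, 0.016)
t=1.000: state=(0.870, 0.090, 0.039)
t=1.500: state=(0.796, 0.129, 0.075)
t=2.000: state=(0.704, 0.173, 0.123)
t=2.160: state=(0.671, 0.187, 0.142)
next step: t=2.180: state=(0.667, 0.188, 0.144) — S has crossed 0.67
linear interpolation between t=2.160 (0.67121) and t=2.180 (0.66710) → t≈2.166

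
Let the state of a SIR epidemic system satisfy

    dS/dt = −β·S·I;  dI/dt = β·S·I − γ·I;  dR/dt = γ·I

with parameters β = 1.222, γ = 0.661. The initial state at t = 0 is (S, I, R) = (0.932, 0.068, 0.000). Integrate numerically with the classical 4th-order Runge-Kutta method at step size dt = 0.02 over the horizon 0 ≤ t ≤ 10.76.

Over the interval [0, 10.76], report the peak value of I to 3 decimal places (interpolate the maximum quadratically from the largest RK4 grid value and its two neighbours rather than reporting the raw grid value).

t=0.000: state=(0.932, 0.068, 0.000)
step 1 (dt=0.02): k1=(-0.077, 0.032, 0.045), k2=(-0.078, 0.033, 0.045), k3=(-0.078, 0.033, 0.045), k4=(-0.078, 0.033, 0.045); state += dt/6·(k1+2k2+2k3+k4)
t=0.020: state=(0.930, 0.069, 0.001)
t=0.040: state=(0.929, 0.069, 0.002)
t=0.060: state=(0.927, 0.070, 0.003)
continuing one RK4 step at a time; state shown every 25 steps (Δt=0.5):
t=0.500: state=(0.889, 0.085, 0.025)
t=1.000: state=(0.840, 0.104, 0.057)
t=1.500: state=(0.783, 0.123, 0.094)
t=2.000: state=(0.723, 0.140, 0.137)
t=2.500: state=(0.661, 0.153, 0.186)
t=3.000: state=(0.600, 0.162, 0.238)
t=3.500: state=(0.543, 0.165, 0.292)
t=4.000: state=(0.491, 0.162, 0.346)
t=4.500: state=(0.446, 0.155, 0.399)
t=5.000: state=(0.407, 0.145, 0.449)
t=5.500: state=(0.374, 0.132, 0.494)
t=6.000: state=(0.346, 0.118, 0.536)
t=6.500: state=(0.323, 0.104, 0.572)
t=7.000: state=(0.305, 0.091, 0.605)
t=7.500: state=(0.289, 0.078, 0.632)
t=8.000: state=(0.277, 0.067, 0.656)
t=8.500: state=(0.267, 0.057, 0.677)
t=9.000: state=(0.258, 0.048, 0.694)
t=9.500: state=(0.252, 0.040, 0.708)
t=10.000: state=(0.246, 0.034, 0.720)
t=10.500: state=(0.241, 0.028, 0.731)
t=10.760: state=(0.239, 0.025, 0.735)
largest grid value and its neighbours: I(3.500)=0.16478, I(3.520)=0.16479, I(3.540)=0.16478
parabola through these three points peaks at t≈3.519 with I≈0.16479

max I = 0.165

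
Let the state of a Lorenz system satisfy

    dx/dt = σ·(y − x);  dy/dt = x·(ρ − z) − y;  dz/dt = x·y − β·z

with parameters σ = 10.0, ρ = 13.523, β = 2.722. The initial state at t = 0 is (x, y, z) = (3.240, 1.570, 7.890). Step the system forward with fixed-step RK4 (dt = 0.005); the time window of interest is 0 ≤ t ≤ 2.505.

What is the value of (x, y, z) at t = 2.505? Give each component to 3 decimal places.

(x, y, z) = (5.968, 4.825, 14.439)

t=0.000: state=(3.240, 1.570, 7.890)
step 1 (dt=0.005): k1=(-16.700, 16.681, -16.390), k2=(-15.865, 16.535, -16.210), k3=(-15.890, 16.546, -16.209), k4=(-15.078, 16.407, -16.032); state += dt/6·(k1+2k2+2k3+k4)
t=0.005: state=(3.161, 1.653, 7.809)
t=0.010: state=(3.089, 1.734, 7.730)
t=0.015: state=(3.025, 1.814, 7.652)
continuing one RK4 step at a time; state shown every 20 steps (Δt=0.1):
t=0.100: state=(2.759, 3.126, 6.595)
t=0.200: state=(3.645, 4.988, 6.150)
t=0.300: state=(5.385, 7.480, 7.173)
t=0.400: state=(7.604, 9.719, 10.518)
t=0.500: state=(8.951, 9.196, 15.249)
t=0.600: state=(7.898, 5.773, 17.288)
t=0.700: state=(5.493, 3.188, 15.686)
t=0.800: state=(3.709, 2.500, 13.017)
t=0.900: state=(3.021, 2.796, 10.658)
t=1.000: state=(3.158, 3.625, 8.966)
t=1.100: state=(3.919, 4.967, 8.152)
t=1.200: state=(5.230, 6.772, 8.577)
t=1.300: state=(6.854, 8.424, 10.649)
t=1.400: state=(7.995, 8.506, 13.825)
t=1.500: state=(7.666, 6.549, 15.830)
t=1.600: state=(6.137, 4.443, 15.333)
t=1.700: state=(4.667, 3.531, 13.489)
t=1.800: state=(3.937, 3.601, 11.569)
t=1.900: state=(3.945, 4.269, 10.142)
t=2.000: state=(4.538, 5.379, 9.506)
t=2.100: state=(5.564, 6.729, 9.938)
t=2.200: state=(6.716, 7.749, 11.541)
t=2.300: state=(7.391, 7.605, 13.660)
t=2.400: state=(7.072, 6.271, 14.868)
t=2.500: state=(6.025, 4.877, 14.490)
t=2.505: state=(5.968, 4.825, 14.439)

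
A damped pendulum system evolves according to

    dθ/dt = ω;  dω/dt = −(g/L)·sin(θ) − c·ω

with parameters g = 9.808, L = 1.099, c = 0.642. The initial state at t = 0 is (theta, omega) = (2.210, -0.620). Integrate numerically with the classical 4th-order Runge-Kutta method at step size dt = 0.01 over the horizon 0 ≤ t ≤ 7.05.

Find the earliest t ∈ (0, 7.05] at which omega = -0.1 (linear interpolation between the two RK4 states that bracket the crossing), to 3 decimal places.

t = 1.280

t=0.000: state=(2.210, -0.620)
step 1 (dt=0.01): k1=(-0.620, -6.764), k2=(-0.654, -6.759), k3=(-0.654, -6.760), k4=(-0.688, -6.756); state += dt/6·(k1+2k2+2k3+k4)
t=0.010: state=(2.203, -0.688)
t=0.020: state=(2.196, -0.755)
t=0.030: state=(2.188, -0.823)
continuing one RK4 step at a time; state shown every 25 steps (Δt=0.25):
t=0.250: state=(1.842, -2.340)
t=0.500: state=(1.042, -3.988)
t=0.750: state=(-0.042, -4.324)
t=1.000: state=(-0.945, -2.656)
t=1.250: state=(-1.321, -0.363)
t=1.270: state=(-1.327, -0.187)
next step: t=1.280: state=(-1.328, -0.099) — omega has crossed -0.1
linear interpolation between t=1.270 (-0.18677) and t=1.280 (-0.09923) → t≈1.280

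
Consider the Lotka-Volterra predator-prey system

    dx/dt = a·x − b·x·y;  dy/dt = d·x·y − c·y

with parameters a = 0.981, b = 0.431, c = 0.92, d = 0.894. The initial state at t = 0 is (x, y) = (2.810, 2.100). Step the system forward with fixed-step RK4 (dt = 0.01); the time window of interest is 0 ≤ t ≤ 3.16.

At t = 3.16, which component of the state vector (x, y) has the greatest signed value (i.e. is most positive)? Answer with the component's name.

largest component: y

t=0.000: state=(2.810, 2.100)
step 1 (dt=0.01): k1=(0.213, 3.343), k2=(0.193, 3.372), k3=(0.193, 3.372), k4=(0.173, 3.401); state += dt/6·(k1+2k2+2k3+k4)
t=0.010: state=(2.812, 2.134)
t=0.020: state=(2.813, 2.168)
t=0.030: state=(2.815, 2.203)
continuing one RK4 step at a time; state shown every 20 steps (Δt=0.2):
t=0.200: state=(2.763, 2.883)
t=0.400: state=(2.517, 3.857)
t=0.600: state=(2.102, 4.858)
t=0.800: state=(1.623, 5.639)
t=1.000: state=(1.191, 6.025)
t=1.200: state=(0.860, 6.011)
t=1.400: state=(0.631, 5.706)
t=1.600: state=(0.478, 5.237)
t=1.800: state=(0.379, 4.701)
t=2.000: state=(0.315, 4.160)
t=2.200: state=(0.274, 3.647)
t=2.400: state=(0.248, 3.178)
t=2.600: state=(0.234, 2.760)
t=2.800: state=(0.228, 2.393)
t=3.000: state=(0.229, 2.074)
t=3.160: state=(0.234, 1.850)
compare at T: x=0.234, y=1.850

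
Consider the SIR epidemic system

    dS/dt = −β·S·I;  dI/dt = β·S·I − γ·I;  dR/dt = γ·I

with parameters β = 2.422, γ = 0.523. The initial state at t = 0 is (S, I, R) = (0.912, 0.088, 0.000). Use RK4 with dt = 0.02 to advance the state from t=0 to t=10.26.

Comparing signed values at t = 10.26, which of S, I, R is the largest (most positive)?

t=0.000: state=(0.912, 0.088, 0.000)
step 1 (dt=0.02): k1=(-0.194, 0.148, 0.046), k2=(-0.197, 0.150, 0.047), k3=(-0.197, 0.150, 0.047), k4=(-0.200, 0.153, 0.048); state += dt/6·(k1+2k2+2k3+k4)
t=0.020: state=(0.908, 0.091, 0.001)
t=0.040: state=(0.904, 0.094, 0.002)
t=0.060: state=(0.900, 0.097, 0.003)
continuing one RK4 step at a time; state shown every 25 steps (Δt=0.5):
t=0.500: state=(0.775, 0.190, 0.035)
t=1.000: state=(0.566, 0.331, 0.103)
t=1.500: state=(0.352, 0.442, 0.205)
t=2.000: state=(0.201, 0.472, 0.327)
t=2.500: state=(0.115, 0.438, 0.447)
t=3.000: state=(0.070, 0.376, 0.554)
t=3.500: state=(0.046, 0.310, 0.643)
t=4.000: state=(0.033, 0.251, 0.716)
t=4.500: state=(0.025, 0.200, 0.775)
t=5.000: state=(0.020, 0.158, 0.822)
t=5.500: state=(0.017, 0.124, 0.858)
t=6.000: state=(0.015, 0.098, 0.887)
t=6.500: state=(0.013, 0.076, 0.910)
t=7.000: state=(0.012, 0.060, 0.928)
t=7.500: state=(0.012, 0.047, 0.942)
t=8.000: state=(0.011, 0.036, 0.952)
t=8.500: state=(0.011, 0.028, 0.961)
t=9.000: state=(0.010, 0.022, 0.967)
t=9.500: state=(0.010, 0.017, 0.973)
t=10.000: state=(0.010, 0.013, 0.977)
t=10.260: state=(0.010, 0.012, 0.978)
compare at T: S=0.010, I=0.012, R=0.978

largest component: R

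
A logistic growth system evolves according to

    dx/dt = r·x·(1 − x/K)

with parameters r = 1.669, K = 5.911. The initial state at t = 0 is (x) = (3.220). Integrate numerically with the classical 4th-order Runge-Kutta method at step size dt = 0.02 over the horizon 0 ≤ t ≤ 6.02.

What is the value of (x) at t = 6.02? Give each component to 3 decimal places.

t=0.000: state=(3.220)
step 1 (dt=0.02): k1=(2.447), k2=(2.443), k3=(2.443), k4=(2.439); state += dt/6·(k1+2k2+2k3+k4)
t=0.020: state=(3.269)
t=0.040: state=(3.318)
t=0.060: state=(3.366)
continuing one RK4 step at a time; state shown every 10 steps (Δt=0.2):
t=0.200: state=(3.698)
t=0.400: state=(4.137)
t=0.600: state=(4.523)
t=0.800: state=(4.846)
t=1.000: state=(5.107)
t=1.200: state=(5.312)
t=1.400: state=(5.469)
t=1.600: state=(5.588)
t=1.800: state=(5.676)
t=2.000: state=(5.741)
t=2.200: state=(5.788)
t=2.400: state=(5.822)
t=2.600: state=(5.847)
t=2.800: state=(5.865)
t=3.000: state=(5.878)
t=3.200: state=(5.887)
t=3.400: state=(5.894)
t=3.600: state=(5.899)
t=3.800: state=(5.902)
t=4.000: state=(5.905)
t=4.200: state=(5.907)
t=4.400: state=(5.908)
t=4.600: state=(5.909)
t=4.800: state=(5.909)
t=5.000: state=(5.910)
t=5.200: state=(5.910)
t=5.400: state=(5.910)
t=5.600: state=(5.911)
t=5.800: state=(5.911)
t=6.000: state=(5.911)
t=6.020: state=(5.911)

(x) = (5.911)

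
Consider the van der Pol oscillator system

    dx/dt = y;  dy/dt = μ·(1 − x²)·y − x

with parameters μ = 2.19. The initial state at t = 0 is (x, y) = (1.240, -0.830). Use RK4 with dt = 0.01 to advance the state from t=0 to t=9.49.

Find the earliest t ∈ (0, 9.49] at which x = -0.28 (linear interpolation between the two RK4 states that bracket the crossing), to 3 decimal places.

t = 0.968

t=0.000: state=(1.240, -0.830)
step 1 (dt=0.01): k1=(-0.830, -0.263), k2=(-0.831, -0.276), k3=(-0.831, -0.276), k4=(-0.833, -0.289); state += dt/6·(k1+2k2+2k3+k4)
t=0.010: state=(1.232, -0.833)
t=0.020: state=(1.223, -0.836)
t=0.030: state=(1.215, -0.839)
continuing one RK4 step at a time; state shown every 50 steps (Δt=0.5):
t=0.500: state=(0.734, -1.339)
t=0.960: state=(-0.254, -3.347)
next step: t=0.970: state=(-0.287, -3.413) — x has crossed -0.28
linear interpolation between t=0.960 (-0.25356) and t=0.970 (-0.28735) → t≈0.968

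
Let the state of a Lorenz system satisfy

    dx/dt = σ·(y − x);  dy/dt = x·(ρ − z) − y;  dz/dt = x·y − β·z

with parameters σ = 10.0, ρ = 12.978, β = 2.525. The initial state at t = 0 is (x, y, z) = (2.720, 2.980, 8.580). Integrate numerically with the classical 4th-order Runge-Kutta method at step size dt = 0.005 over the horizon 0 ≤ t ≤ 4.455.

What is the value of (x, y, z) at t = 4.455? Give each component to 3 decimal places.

(x, y, z) = (5.331, 5.018, 12.406)

t=0.000: state=(2.720, 2.980, 8.580)
step 1 (dt=0.005): k1=(2.600, 8.983, -13.559), k2=(2.760, 9.081, -13.393), k3=(2.758, 9.082, -13.392), k4=(2.916, 9.181, -13.225); state += dt/6·(k1+2k2+2k3+k4)
t=0.005: state=(2.734, 3.025, 8.513)
t=0.010: state=(2.749, 3.072, 8.448)
t=0.015: state=(2.766, 3.119, 8.384)
continuing one RK4 step at a time; state shown every 40 steps (Δt=0.2):
t=0.200: state=(4.354, 5.686, 7.549)
t=0.400: state=(7.347, 8.489, 11.726)
t=0.600: state=(6.723, 5.135, 15.436)
t=0.800: state=(3.891, 3.088, 12.281)
t=1.000: state=(3.622, 4.054, 9.333)
t=1.200: state=(5.309, 6.457, 9.354)
t=1.400: state=(7.113, 7.350, 13.057)
t=1.600: state=(5.813, 4.665, 14.131)
t=1.800: state=(4.179, 3.856, 11.547)
t=2.000: state=(4.486, 5.048, 9.868)
t=2.200: state=(5.995, 6.754, 10.981)
t=2.400: state=(6.553, 6.214, 13.473)
t=2.600: state=(5.220, 4.529, 12.974)
t=2.800: state=(4.524, 4.554, 11.092)
t=3.000: state=(5.193, 5.747, 10.590)
t=3.200: state=(6.198, 6.477, 12.102)
t=3.400: state=(5.939, 5.471, 13.162)
t=3.600: state=(5.005, 4.693, 12.147)
t=3.800: state=(4.928, 5.148, 11.049)
t=4.000: state=(5.637, 6.026, 11.360)
t=4.200: state=(6.042, 5.984, 12.556)
t=4.400: state=(5.517, 5.162, 12.628)
t=4.455: state=(5.331, 5.018, 12.406)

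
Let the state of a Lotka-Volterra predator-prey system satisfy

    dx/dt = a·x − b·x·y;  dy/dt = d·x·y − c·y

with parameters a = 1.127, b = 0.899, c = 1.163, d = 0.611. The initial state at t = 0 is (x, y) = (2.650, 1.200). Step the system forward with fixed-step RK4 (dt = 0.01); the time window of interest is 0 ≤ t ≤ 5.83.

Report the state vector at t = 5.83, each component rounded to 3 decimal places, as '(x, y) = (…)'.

t=0.000: state=(2.650, 1.200)
step 1 (dt=0.01): k1=(0.128, 0.547), k2=(0.121, 0.549), k3=(0.121, 0.549), k4=(0.115, 0.551); state += dt/6·(k1+2k2+2k3+k4)
t=0.010: state=(2.651, 1.205)
t=0.020: state=(2.652, 1.211)
t=0.030: state=(2.653, 1.217)
continuing one RK4 step at a time; state shown every 20 steps (Δt=0.2):
t=0.200: state=(2.649, 1.315)
t=0.400: state=(2.591, 1.436)
t=0.600: state=(2.481, 1.553)
t=0.800: state=(2.329, 1.651)
t=1.000: state=(2.154, 1.721)
t=1.200: state=(1.973, 1.755)
t=1.400: state=(1.803, 1.752)
t=1.600: state=(1.653, 1.714)
t=1.800: state=(1.530, 1.649)
t=2.000: state=(1.435, 1.566)
t=2.200: state=(1.368, 1.473)
t=2.400: state=(1.327, 1.376)
t=2.600: state=(1.309, 1.280)
t=2.800: state=(1.314, 1.191)
t=3.000: state=(1.339, 1.109)
t=3.200: state=(1.383, 1.038)
t=3.400: state=(1.446, 0.978)
t=3.600: state=(1.526, 0.929)
t=3.800: state=(1.623, 0.892)
t=4.000: state=(1.737, 0.868)
t=4.200: state=(1.863, 0.857)
t=4.400: state=(2.001, 0.860)
t=4.600: state=(2.145, 0.878)
t=4.800: state=(2.288, 0.912)
t=5.000: state=(2.423, 0.964)
t=5.200: state=(2.537, 1.035)
t=5.400: state=(2.618, 1.124)
t=5.600: state=(2.655, 1.230)
t=5.800: state=(2.639, 1.348)
t=5.830: state=(2.631, 1.366)

(x, y) = (2.631, 1.366)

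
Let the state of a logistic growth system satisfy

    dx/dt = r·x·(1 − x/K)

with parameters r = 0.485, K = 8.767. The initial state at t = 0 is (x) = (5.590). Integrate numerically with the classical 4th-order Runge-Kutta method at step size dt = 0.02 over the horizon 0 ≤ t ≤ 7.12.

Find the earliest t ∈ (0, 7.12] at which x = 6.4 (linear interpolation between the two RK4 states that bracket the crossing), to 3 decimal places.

t = 0.886

t=0.000: state=(5.590)
step 1 (dt=0.02): k1=(0.982), k2=(0.981), k3=(0.981), k4=(0.980); state += dt/6·(k1+2k2+2k3+k4)
t=0.020: state=(5.610)
t=0.040: state=(5.629)
t=0.060: state=(5.649)
continuing one RK4 step at a time; state shown every 25 steps (Δt=0.5):
t=0.500: state=(6.063)
t=0.880: state=(6.395)
next step: t=0.900: state=(6.412) — x has crossed 6.4
linear interpolation between t=0.880 (6.39510) and t=0.900 (6.41185) → t≈0.886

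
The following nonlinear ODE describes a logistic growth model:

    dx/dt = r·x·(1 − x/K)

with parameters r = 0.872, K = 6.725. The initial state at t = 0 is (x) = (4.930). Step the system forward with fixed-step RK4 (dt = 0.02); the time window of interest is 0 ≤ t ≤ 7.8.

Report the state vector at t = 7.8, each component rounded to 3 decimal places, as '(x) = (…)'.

t=0.000: state=(4.930)
step 1 (dt=0.02): k1=(1.147), k2=(1.143), k3=(1.143), k4=(1.138); state += dt/6·(k1+2k2+2k3+k4)
t=0.020: state=(4.953)
t=0.040: state=(4.976)
t=0.060: state=(4.998)
continuing one RK4 step at a time; state shown every 25 steps (Δt=0.5):
t=0.500: state=(5.443)
t=1.000: state=(5.836)
t=1.500: state=(6.122)
t=2.000: state=(6.323)
t=2.500: state=(6.459)
t=3.000: state=(6.551)
t=3.500: state=(6.611)
t=4.000: state=(6.651)
t=4.500: state=(6.677)
t=5.000: state=(6.694)
t=5.500: state=(6.705)
t=6.000: state=(6.712)
t=6.500: state=(6.717)
t=7.000: state=(6.720)
t=7.500: state=(6.721)
t=7.800: state=(6.722)

(x) = (6.722)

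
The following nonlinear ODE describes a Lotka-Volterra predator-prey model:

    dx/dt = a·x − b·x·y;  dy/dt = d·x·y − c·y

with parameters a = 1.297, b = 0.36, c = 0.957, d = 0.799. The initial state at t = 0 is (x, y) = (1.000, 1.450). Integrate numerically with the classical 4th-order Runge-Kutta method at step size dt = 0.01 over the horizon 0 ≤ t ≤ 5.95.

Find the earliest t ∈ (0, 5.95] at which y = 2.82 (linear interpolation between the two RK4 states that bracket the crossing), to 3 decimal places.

t = 1.443

t=0.000: state=(1.000, 1.450)
step 1 (dt=0.01): k1=(0.775, -0.229), k2=(0.778, -0.224), k3=(0.778, -0.224), k4=(0.782, -0.220); state += dt/6·(k1+2k2+2k3+k4)
t=0.010: state=(1.008, 1.448)
t=0.020: state=(1.016, 1.446)
t=0.030: state=(1.024, 1.444)
continuing one RK4 step at a time; state shown every 20 steps (Δt=0.2):
t=0.200: state=(1.169, 1.423)
t=0.400: state=(1.367, 1.439)
t=0.600: state=(1.595, 1.505)
t=0.800: state=(1.847, 1.636)
t=1.000: state=(2.112, 1.853)
t=1.200: state=(2.369, 2.190)
t=1.400: state=(2.579, 2.688)
t=1.440: state=(2.611, 2.811)
next step: t=1.450: state=(2.618, 2.843) — y has crossed 2.82
linear interpolation between t=1.440 (2.81069) and t=1.450 (2.84269) → t≈1.443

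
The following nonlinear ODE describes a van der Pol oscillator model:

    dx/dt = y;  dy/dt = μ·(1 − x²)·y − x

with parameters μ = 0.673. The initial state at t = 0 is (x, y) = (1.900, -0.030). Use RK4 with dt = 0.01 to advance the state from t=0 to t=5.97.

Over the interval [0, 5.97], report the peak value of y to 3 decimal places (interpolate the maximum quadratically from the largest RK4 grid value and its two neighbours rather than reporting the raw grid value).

t=0.000: state=(1.900, -0.030)
step 1 (dt=0.01): k1=(-0.030, -1.847), k2=(-0.039, -1.831), k3=(-0.039, -1.831), k4=(-0.048, -1.815); state += dt/6·(k1+2k2+2k3+k4)
t=0.010: state=(1.900, -0.048)
t=0.020: state=(1.899, -0.066)
t=0.030: state=(1.898, -0.084)
continuing one RK4 step at a time; state shown every 20 steps (Δt=0.2):
t=0.200: state=(1.861, -0.341)
t=0.400: state=(1.770, -0.563)
t=0.600: state=(1.639, -0.737)
t=0.800: state=(1.476, -0.892)
t=1.000: state=(1.282, -1.051)
t=1.200: state=(1.054, -1.228)
t=1.400: state=(0.788, -1.439)
t=1.600: state=(0.476, -1.691)
t=1.800: state=(0.110, -1.973)
t=2.000: state=(-0.312, -2.230)
t=2.200: state=(-0.772, -2.336)
t=2.400: state=(-1.225, -2.131)
t=2.600: state=(-1.602, -1.590)
t=2.800: state=(-1.852, -0.908)
t=3.000: state=(-1.971, -0.311)
t=3.200: state=(-1.988, 0.119)
t=3.400: state=(-1.933, 0.407)
t=3.600: state=(-1.830, 0.609)
t=3.800: state=(-1.692, 0.766)
t=4.000: state=(-1.525, 0.909)
t=4.200: state=(-1.328, 1.058)
t=4.400: state=(-1.100, 1.228)
t=4.600: state=(-0.835, 1.432)
t=4.800: state=(-0.525, 1.680)
t=5.000: state=(-0.161, 1.962)
t=5.200: state=(0.260, 2.232)
t=5.400: state=(0.723, 2.365)
t=5.600: state=(1.185, 2.196)
t=5.800: state=(1.577, 1.675)
t=5.970: state=(1.813, 1.088)
largest grid value and its neighbours: y(5.390)=2.36398, y(5.400)=2.36473, y(5.410)=2.36471
parabola through these three points peaks at t≈5.405 with y≈2.36482

max y = 2.365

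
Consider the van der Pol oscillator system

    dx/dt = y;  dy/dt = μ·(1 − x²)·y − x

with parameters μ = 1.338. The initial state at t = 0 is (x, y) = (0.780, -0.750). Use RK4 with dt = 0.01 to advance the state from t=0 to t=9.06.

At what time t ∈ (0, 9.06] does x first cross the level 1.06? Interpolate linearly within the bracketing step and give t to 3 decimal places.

t=0.000: state=(0.780, -0.750)
step 1 (dt=0.01): k1=(-0.750, -1.173), k2=(-0.756, -1.178), k3=(-0.756, -1.178), k4=(-0.762, -1.184); state += dt/6·(k1+2k2+2k3+k4)
t=0.010: state=(0.772, -0.762)
t=0.020: state=(0.765, -0.774)
t=0.030: state=(0.757, -0.786)
continuing one RK4 step at a time; state shown every 50 steps (Δt=0.5):
t=0.500: state=(0.226, -1.553)
t=1.000: state=(-0.842, -2.580)
t=1.500: state=(-1.798, -0.834)
t=2.000: state=(-1.859, 0.297)
t=2.500: state=(-1.636, 0.560)
t=3.000: state=(-1.305, 0.781)
t=3.500: state=(-0.819, 1.225)
t=4.000: state=(0.033, 2.340)
t=4.360: state=(1.042, 3.000)
next step: t=4.370: state=(1.071, 2.985) — x has crossed 1.06
linear interpolation between t=4.360 (1.04157) and t=4.370 (1.07150) → t≈4.366

t = 4.366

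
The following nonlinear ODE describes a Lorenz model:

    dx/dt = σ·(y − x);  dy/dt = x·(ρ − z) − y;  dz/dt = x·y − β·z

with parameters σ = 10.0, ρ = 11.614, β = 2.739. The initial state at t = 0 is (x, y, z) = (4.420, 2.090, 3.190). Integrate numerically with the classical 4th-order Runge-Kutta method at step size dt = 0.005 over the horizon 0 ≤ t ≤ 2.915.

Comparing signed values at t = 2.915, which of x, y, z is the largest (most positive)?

largest component: z

t=0.000: state=(4.420, 2.090, 3.190)
step 1 (dt=0.005): k1=(-23.300, 35.144, 0.500), k2=(-21.839, 34.560, 0.758), k3=(-21.890, 34.589, 0.758), k4=(-20.476, 34.033, 1.007); state += dt/6·(k1+2k2+2k3+k4)
t=0.005: state=(4.311, 2.263, 3.194)
t=0.010: state=(4.215, 2.431, 3.200)
t=0.015: state=(4.132, 2.593, 3.209)
continuing one RK4 step at a time; state shown every 20 steps (Δt=0.1):
t=0.100: state=(4.057, 5.008, 3.695)
t=0.200: state=(5.668, 7.752, 5.551)
t=0.300: state=(7.791, 9.653, 9.550)
t=0.400: state=(8.698, 8.386, 14.133)
t=0.500: state=(7.213, 4.873, 15.432)
t=0.600: state=(4.808, 2.648, 13.611)
t=0.700: state=(3.180, 2.096, 11.122)
t=0.800: state=(2.552, 2.317, 8.984)
t=0.900: state=(2.613, 2.937, 7.412)
t=1.000: state=(3.167, 3.947, 6.499)
t=1.100: state=(4.167, 5.382, 6.443)
t=1.200: state=(5.545, 7.028, 7.575)
t=1.300: state=(6.927, 8.062, 9.995)
t=1.400: state=(7.507, 7.424, 12.656)
t=1.500: state=(6.772, 5.510, 13.716)
t=1.600: state=(5.349, 3.941, 12.883)
t=1.700: state=(4.193, 3.343, 11.261)
t=1.800: state=(3.667, 3.450, 9.697)
t=1.900: state=(3.715, 4.005, 8.558)
t=2.000: state=(4.209, 4.890, 8.043)
t=2.100: state=(5.030, 5.957, 8.321)
t=2.200: state=(5.965, 6.841, 9.453)
t=2.300: state=(6.625, 6.992, 11.079)
t=2.400: state=(6.612, 6.222, 12.313)
t=2.500: state=(5.950, 5.105, 12.474)
t=2.600: state=(5.104, 4.334, 11.731)
t=2.700: state=(4.508, 4.108, 10.659)
t=2.800: state=(4.315, 4.324, 9.708)
t=2.900: state=(4.500, 4.845, 9.138)
t=2.915: state=(4.555, 4.942, 9.096)
compare at T: x=4.555, y=4.942, z=9.096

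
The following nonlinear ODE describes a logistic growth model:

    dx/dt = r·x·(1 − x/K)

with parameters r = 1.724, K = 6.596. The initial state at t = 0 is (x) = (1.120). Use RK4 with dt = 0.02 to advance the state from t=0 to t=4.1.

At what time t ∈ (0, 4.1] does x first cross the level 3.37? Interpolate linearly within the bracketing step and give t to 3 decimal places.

t = 0.946

t=0.000: state=(1.120)
step 1 (dt=0.02): k1=(1.603), k2=(1.621), k3=(1.621), k4=(1.640); state += dt/6·(k1+2k2+2k3+k4)
t=0.020: state=(1.152)
t=0.040: state=(1.186)
t=0.060: state=(1.219)
continuing one RK4 step at a time; state shown every 10 steps (Δt=0.2):
t=0.200: state=(1.478)
t=0.400: state=(1.910)
t=0.600: state=(2.409)
t=0.800: state=(2.956)
t=0.940: state=(3.353)
next step: t=0.960: state=(3.410) — x has crossed 3.37
linear interpolation between t=0.940 (3.35326) and t=0.960 (3.41008) → t≈0.946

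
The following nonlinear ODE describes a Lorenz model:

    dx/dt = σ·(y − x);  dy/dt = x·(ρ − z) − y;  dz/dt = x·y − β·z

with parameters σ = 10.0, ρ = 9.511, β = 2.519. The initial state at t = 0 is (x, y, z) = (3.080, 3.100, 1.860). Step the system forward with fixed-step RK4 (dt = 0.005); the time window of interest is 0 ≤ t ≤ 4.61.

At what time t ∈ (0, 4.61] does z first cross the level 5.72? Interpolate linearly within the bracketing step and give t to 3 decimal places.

t = 0.235

t=0.000: state=(3.080, 3.100, 1.860)
step 1 (dt=0.005): k1=(0.200, 20.465, 4.863), k2=(0.707, 20.380, 4.991), k3=(0.692, 20.389, 4.994), k4=(1.185, 20.313, 5.125); state += dt/6·(k1+2k2+2k3+k4)
t=0.005: state=(3.083, 3.202, 1.885)
t=0.010: state=(3.092, 3.303, 1.911)
t=0.015: state=(3.105, 3.404, 1.939)
continuing one RK4 step at a time; state shown every 40 steps (Δt=0.2):
t=0.200: state=(5.433, 7.220, 4.669)
t=0.230: state=(5.970, 7.748, 5.565)
next step: t=0.235: state=(6.058, 7.825, 5.728) — z has crossed 5.72
linear interpolation between t=0.230 (5.56522) and t=0.235 (5.72826) → t≈0.235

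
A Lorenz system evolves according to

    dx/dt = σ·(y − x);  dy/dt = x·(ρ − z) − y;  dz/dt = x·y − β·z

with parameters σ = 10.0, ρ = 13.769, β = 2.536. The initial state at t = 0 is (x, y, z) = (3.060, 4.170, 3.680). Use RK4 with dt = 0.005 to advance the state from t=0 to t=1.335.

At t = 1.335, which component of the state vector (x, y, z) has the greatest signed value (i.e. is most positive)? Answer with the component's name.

largest component: z

t=0.000: state=(3.060, 4.170, 3.680)
step 1 (dt=0.005): k1=(11.100, 26.702, 3.428), k2=(11.490, 26.889, 3.728), k3=(11.485, 26.896, 3.732), k4=(11.871, 27.089, 4.039); state += dt/6·(k1+2k2+2k3+k4)
t=0.005: state=(3.117, 4.304, 3.699)
t=0.010: state=(3.179, 4.441, 3.720)
t=0.015: state=(3.244, 4.580, 3.746)
continuing one RK4 step at a time; state shown every 10 steps (Δt=0.05):
t=0.050: state=(3.797, 5.616, 4.028)
t=0.100: state=(4.865, 7.308, 4.865)
t=0.150: state=(6.218, 9.148, 6.439)
t=0.200: state=(7.734, 10.775, 8.969)
t=0.250: state=(9.132, 11.523, 12.388)
t=0.300: state=(9.960, 10.729, 15.998)
t=0.350: state=(9.808, 8.418, 18.612)
t=0.400: state=(8.649, 5.557, 19.440)
t=0.450: state=(6.907, 3.227, 18.710)
t=0.500: state=(5.131, 1.829, 17.177)
t=0.550: state=(3.676, 1.191, 15.432)
t=0.600: state=(2.648, 1.003, 13.751)
t=0.650: state=(2.004, 1.040, 12.222)
t=0.700: state=(1.653, 1.185, 10.860)
t=0.750: state=(1.512, 1.396, 9.662)
t=0.800: state=(1.522, 1.670, 8.619)
t=0.850: state=(1.652, 2.021, 7.730)
t=0.900: state=(1.890, 2.475, 6.995)
t=0.950: state=(2.241, 3.065, 6.430)
t=1.000: state=(2.721, 3.825, 6.065)
t=1.050: state=(3.353, 4.787, 5.957)
t=1.100: state=(4.162, 5.964, 6.197)
t=1.150: state=(5.155, 7.315, 6.916)
t=1.200: state=(6.301, 8.691, 8.258)
t=1.250: state=(7.491, 9.786, 10.296)
t=1.300: state=(8.505, 10.162, 12.866)
t=1.335: state=(8.951, 9.799, 14.712)
compare at T: x=8.951, y=9.799, z=14.712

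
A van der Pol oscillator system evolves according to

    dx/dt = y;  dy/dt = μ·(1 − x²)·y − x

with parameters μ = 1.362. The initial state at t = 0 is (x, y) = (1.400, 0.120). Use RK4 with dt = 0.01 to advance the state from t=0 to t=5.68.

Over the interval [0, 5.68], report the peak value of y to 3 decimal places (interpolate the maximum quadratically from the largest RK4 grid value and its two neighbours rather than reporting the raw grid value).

max y = 3.066

t=0.000: state=(1.400, 0.120)
step 1 (dt=0.01): k1=(0.120, -1.557), k2=(0.112, -1.548), k3=(0.112, -1.548), k4=(0.105, -1.538); state += dt/6·(k1+2k2+2k3+k4)
t=0.010: state=(1.401, 0.105)
t=0.020: state=(1.402, 0.089)
t=0.030: state=(1.403, 0.074)
continuing one RK4 step at a time; state shown every 20 steps (Δt=0.2):
t=0.200: state=(1.395, -0.154)
t=0.400: state=(1.342, -0.366)
t=0.600: state=(1.251, -0.541)
t=0.800: state=(1.126, -0.709)
t=1.000: state=(0.966, -0.898)
t=1.200: state=(0.764, -1.140)
t=1.400: state=(0.504, -1.478)
t=1.600: state=(0.163, -1.954)
t=1.800: state=(-0.285, -2.542)
t=2.000: state=(-0.841, -2.928)
t=2.200: state=(-1.400, -2.488)
t=2.400: state=(-1.787, -1.347)
t=2.600: state=(-1.954, -0.401)
t=2.800: state=(-1.979, 0.090)
t=3.000: state=(-1.935, 0.315)
t=3.200: state=(-1.860, 0.428)
t=3.400: state=(-1.767, 0.500)
t=3.600: state=(-1.661, 0.563)
t=3.800: state=(-1.541, 0.629)
t=4.000: state=(-1.408, 0.711)
t=4.200: state=(-1.256, 0.816)
t=4.400: state=(-1.079, 0.962)
t=4.600: state=(-0.866, 1.172)
t=4.800: state=(-0.603, 1.483)
t=5.000: state=(-0.263, 1.943)
t=5.200: state=(0.185, 2.552)
t=5.400: state=(0.751, 3.042)
t=5.600: state=(1.346, 2.726)
t=5.680: state=(1.549, 2.308)
largest grid value and its neighbours: y(5.430)=3.06324, y(5.440)=3.06568, y(5.450)=3.06558
parabola through these three points peaks at t≈5.445 with y≈3.06595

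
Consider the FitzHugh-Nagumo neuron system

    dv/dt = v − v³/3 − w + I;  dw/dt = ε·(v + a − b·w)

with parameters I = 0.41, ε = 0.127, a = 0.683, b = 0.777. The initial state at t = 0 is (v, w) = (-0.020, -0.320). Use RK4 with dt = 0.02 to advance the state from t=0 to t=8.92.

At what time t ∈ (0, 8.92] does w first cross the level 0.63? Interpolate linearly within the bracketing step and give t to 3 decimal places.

t=0.000: state=(-0.020, -0.320)
step 1 (dt=0.02): k1=(0.710, 0.116), k2=(0.716, 0.117), k3=(0.716, 0.117), k4=(0.722, 0.117); state += dt/6·(k1+2k2+2k3+k4)
t=0.020: state=(-0.006, -0.318)
t=0.040: state=(0.009, -0.315)
t=0.060: state=(0.024, -0.313)
continuing one RK4 step at a time; state shown every 25 steps (Δt=0.5):
t=0.500: state=(0.418, -0.251)
t=1.000: state=(1.010, -0.152)
t=1.500: state=(1.532, -0.023)
t=2.000: state=(1.765, 0.124)
t=2.500: state=(1.805, 0.272)
t=3.000: state=(1.775, 0.412)
t=3.500: state=(1.722, 0.543)
t=3.840: state=(1.682, 0.626)
next step: t=3.860: state=(1.680, 0.631) — w has crossed 0.63
linear interpolation between t=3.840 (0.62642) and t=3.860 (0.63118) → t≈3.855

t = 3.855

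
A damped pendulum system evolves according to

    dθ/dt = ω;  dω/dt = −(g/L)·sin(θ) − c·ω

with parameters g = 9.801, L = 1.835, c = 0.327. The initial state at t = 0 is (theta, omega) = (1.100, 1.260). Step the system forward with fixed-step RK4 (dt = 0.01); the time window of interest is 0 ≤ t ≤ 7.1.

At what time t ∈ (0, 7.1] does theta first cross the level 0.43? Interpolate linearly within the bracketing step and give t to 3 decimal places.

t=0.000: state=(1.100, 1.260)
step 1 (dt=0.01): k1=(1.260, -5.172), k2=(1.234, -5.179), k3=(1.234, -5.178), k4=(1.208, -5.185); state += dt/6·(k1+2k2+2k3+k4)
t=0.010: state=(1.112, 1.208)
t=0.020: state=(1.124, 1.156)
t=0.030: state=(1.135, 1.104)
continuing one RK4 step at a time; state shown every 25 steps (Δt=0.25):
t=0.250: state=(1.253, -0.035)
t=0.500: state=(1.092, -1.224)
t=0.750: state=(0.665, -2.119)
t=0.850: state=(0.441, -2.327)
next step: t=0.860: state=(0.418, -2.342) — theta has crossed 0.43
linear interpolation between t=0.850 (0.44138) and t=0.860 (0.41804) → t≈0.855

t = 0.855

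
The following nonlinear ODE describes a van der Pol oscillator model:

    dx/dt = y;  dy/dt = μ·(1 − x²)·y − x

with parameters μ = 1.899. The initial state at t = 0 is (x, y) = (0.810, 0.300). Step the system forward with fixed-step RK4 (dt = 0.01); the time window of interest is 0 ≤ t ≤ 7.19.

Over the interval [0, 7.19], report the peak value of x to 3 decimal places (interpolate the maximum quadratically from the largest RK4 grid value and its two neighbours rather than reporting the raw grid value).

t=0.000: state=(0.810, 0.300)
step 1 (dt=0.01): k1=(0.300, -0.614), k2=(0.297, -0.619), k3=(0.297, -0.619), k4=(0.294, -0.624); state += dt/6·(k1+2k2+2k3+k4)
t=0.010: state=(0.813, 0.294)
t=0.020: state=(0.816, 0.288)
t=0.030: state=(0.819, 0.281)
continuing one RK4 step at a time; state shown every 25 steps (Δt=0.25):
t=0.250: state=(0.864, 0.120)
t=0.500: state=(0.867, -0.095)
t=0.750: state=(0.814, -0.337)
t=1.000: state=(0.695, -0.623)
t=1.250: state=(0.493, -1.021)
t=1.500: state=(0.165, -1.656)
t=1.750: state=(-0.364, -2.607)
t=2.000: state=(-1.099, -3.013)
t=2.250: state=(-1.695, -1.544)
t=2.500: state=(-1.896, -0.241)
t=2.750: state=(-1.889, 0.203)
t=3.000: state=(-1.819, 0.340)
t=3.250: state=(-1.725, 0.403)
t=3.500: state=(-1.618, 0.456)
t=3.750: state=(-1.497, 0.517)
t=4.000: state=(-1.358, 0.600)
t=4.250: state=(-1.193, 0.723)
t=4.500: state=(-0.990, 0.922)
t=4.750: state=(-0.720, 1.272)
t=5.000: state=(-0.328, 1.937)
t=5.250: state=(0.291, 3.086)
t=5.500: state=(1.171, 3.576)
t=5.750: state=(1.838, 1.543)
t=6.000: state=(2.015, 0.138)
t=6.250: state=(1.992, -0.234)
t=6.500: state=(1.920, -0.332)
t=6.750: state=(1.831, -0.376)
t=7.000: state=(1.732, -0.414)
t=7.190: state=(1.650, -0.447)
largest grid value and its neighbours: x(6.050)=2.01901, x(6.060)=2.01907, x(6.070)=2.01892
parabola through these three points peaks at t≈6.058 with x≈2.01907

max x = 2.019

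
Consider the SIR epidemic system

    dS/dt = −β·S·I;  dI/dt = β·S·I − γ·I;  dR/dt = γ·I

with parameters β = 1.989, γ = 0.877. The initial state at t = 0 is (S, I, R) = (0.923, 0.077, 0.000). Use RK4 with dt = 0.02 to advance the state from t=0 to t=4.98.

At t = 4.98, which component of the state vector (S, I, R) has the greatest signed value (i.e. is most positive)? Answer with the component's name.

t=0.000: state=(0.923, 0.077, 0.000)
step 1 (dt=0.02): k1=(-0.141, 0.074, 0.068), k2=(-0.142, 0.074, 0.068), k3=(-0.143, 0.074, 0.068), k4=(-0.144, 0.075, 0.069); state += dt/6·(k1+2k2+2k3+k4)
t=0.020: state=(0.920, 0.078, 0.001)
t=0.040: state=(0.917, 0.080, 0.003)
t=0.060: state=(0.914, 0.082, 0.004)
continuing one RK4 step at a time; state shown every 10 steps (Δt=0.2):
t=0.200: state=(0.892, 0.093, 0.015)
t=0.400: state=(0.857, 0.110, 0.033)
t=0.600: state=(0.817, 0.129, 0.054)
t=0.800: state=(0.773, 0.149, 0.078)
t=1.000: state=(0.726, 0.168, 0.106)
t=1.200: state=(0.677, 0.186, 0.137)
t=1.400: state=(0.626, 0.203, 0.171)
t=1.600: state=(0.576, 0.216, 0.208)
t=1.800: state=(0.528, 0.226, 0.247)
t=2.000: state=(0.482, 0.232, 0.287)
t=2.200: state=(0.439, 0.233, 0.328)
t=2.400: state=(0.400, 0.231, 0.368)
t=2.600: state=(0.365, 0.226, 0.409)
t=2.800: state=(0.335, 0.218, 0.448)
t=3.000: state=(0.307, 0.208, 0.485)
t=3.200: state=(0.284, 0.196, 0.520)
t=3.400: state=(0.263, 0.183, 0.554)
t=3.600: state=(0.245, 0.170, 0.585)
t=3.800: state=(0.230, 0.157, 0.613)
t=4.000: state=(0.216, 0.144, 0.640)
t=4.200: state=(0.205, 0.131, 0.664)
t=4.400: state=(0.195, 0.119, 0.686)
t=4.600: state=(0.186, 0.108, 0.706)
t=4.800: state=(0.179, 0.097, 0.724)
t=4.980: state=(0.173, 0.089, 0.738)
compare at T: S=0.173, I=0.089, R=0.738

largest component: R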